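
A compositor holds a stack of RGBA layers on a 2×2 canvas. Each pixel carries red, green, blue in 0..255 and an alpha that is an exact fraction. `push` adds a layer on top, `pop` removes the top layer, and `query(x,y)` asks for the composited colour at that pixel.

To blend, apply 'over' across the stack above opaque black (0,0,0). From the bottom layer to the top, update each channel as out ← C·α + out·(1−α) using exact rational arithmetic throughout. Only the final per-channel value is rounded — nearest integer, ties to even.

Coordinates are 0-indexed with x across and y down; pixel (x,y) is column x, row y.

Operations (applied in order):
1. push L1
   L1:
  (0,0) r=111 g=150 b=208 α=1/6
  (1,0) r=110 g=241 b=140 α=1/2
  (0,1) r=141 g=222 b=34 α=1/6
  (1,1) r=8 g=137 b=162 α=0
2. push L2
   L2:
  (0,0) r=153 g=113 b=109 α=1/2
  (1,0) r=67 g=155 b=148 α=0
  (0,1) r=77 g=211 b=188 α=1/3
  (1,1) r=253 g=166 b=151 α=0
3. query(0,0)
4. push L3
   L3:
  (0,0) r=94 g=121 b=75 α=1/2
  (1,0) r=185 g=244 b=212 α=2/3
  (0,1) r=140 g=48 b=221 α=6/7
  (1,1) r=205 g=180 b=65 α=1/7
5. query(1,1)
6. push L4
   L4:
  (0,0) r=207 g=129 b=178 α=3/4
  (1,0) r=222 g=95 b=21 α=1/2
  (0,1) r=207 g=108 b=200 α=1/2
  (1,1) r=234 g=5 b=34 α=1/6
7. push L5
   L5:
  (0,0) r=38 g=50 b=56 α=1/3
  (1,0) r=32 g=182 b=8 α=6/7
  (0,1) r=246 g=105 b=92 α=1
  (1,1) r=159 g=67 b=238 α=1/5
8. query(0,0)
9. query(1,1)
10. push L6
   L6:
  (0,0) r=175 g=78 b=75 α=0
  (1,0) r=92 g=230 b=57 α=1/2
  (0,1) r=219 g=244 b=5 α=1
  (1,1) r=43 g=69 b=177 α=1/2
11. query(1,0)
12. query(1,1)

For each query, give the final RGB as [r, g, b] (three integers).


at x=0,y=0 over L1,L2:
+L1 (α=1/6) → [37/2, 25, 104/3]
+L2 (α=1/2) → [343/4, 69, 431/6]
→ [86, 69, 72]

at x=1,y=1 over L1,L2,L3:
+L1 (α=0) → [0, 0, 0]
+L2 (α=0) → [0, 0, 0]
+L3 (α=1/7) → [205/7, 180/7, 65/7]
rounded: [29, 26, 9]

query (0,0) [L1,L2,L3,L4,L5] — begin 0,0,0
L1 α=1/6: [37/2, 25, 104/3]
L2 α=1/2: [343/4, 69, 431/6]
L3 α=1/2: [719/8, 95, 881/12]
L4 α=3/4: [5687/32, 241/2, 7289/48]
L5 α=1/3: [6295/48, 97, 8633/72]
= [131, 97, 120]

(1,1) stack=L1,L2,L3,L4,L5; from [0,0,0]:
+L1 (α=0) → [0, 0, 0]
+L2 (α=0) → [0, 0, 0]
+L3 (α=1/7) → [205/7, 180/7, 65/7]
+L4 (α=1/6) → [2663/42, 935/42, 563/42]
+L5 (α=1/5) → [1733/21, 3277/105, 6124/105]
= [83, 31, 58]

(1,0) stack=L1,L2,L3,L4,L5,L6; from [0,0,0]:
+L1 (α=1/2) → [55, 241/2, 70]
+L2 (α=0) → [55, 241/2, 70]
+L3 (α=2/3) → [425/3, 1217/6, 494/3]
+L4 (α=1/2) → [1091/6, 1787/12, 557/6]
+L5 (α=6/7) → [2243/42, 14891/84, 845/42]
+L6 (α=1/2) → [6107/84, 34211/168, 3239/84]
→ [73, 204, 39]

at x=1,y=1 over L1,L2,L3,L4,L5,L6:
after L1 α=0: [0, 0, 0]
after L2 α=0: [0, 0, 0]
after L3 α=1/7: [205/7, 180/7, 65/7]
after L4 α=1/6: [2663/42, 935/42, 563/42]
after L5 α=1/5: [1733/21, 3277/105, 6124/105]
after L6 α=1/2: [1318/21, 5261/105, 24709/210]
= [63, 50, 118]


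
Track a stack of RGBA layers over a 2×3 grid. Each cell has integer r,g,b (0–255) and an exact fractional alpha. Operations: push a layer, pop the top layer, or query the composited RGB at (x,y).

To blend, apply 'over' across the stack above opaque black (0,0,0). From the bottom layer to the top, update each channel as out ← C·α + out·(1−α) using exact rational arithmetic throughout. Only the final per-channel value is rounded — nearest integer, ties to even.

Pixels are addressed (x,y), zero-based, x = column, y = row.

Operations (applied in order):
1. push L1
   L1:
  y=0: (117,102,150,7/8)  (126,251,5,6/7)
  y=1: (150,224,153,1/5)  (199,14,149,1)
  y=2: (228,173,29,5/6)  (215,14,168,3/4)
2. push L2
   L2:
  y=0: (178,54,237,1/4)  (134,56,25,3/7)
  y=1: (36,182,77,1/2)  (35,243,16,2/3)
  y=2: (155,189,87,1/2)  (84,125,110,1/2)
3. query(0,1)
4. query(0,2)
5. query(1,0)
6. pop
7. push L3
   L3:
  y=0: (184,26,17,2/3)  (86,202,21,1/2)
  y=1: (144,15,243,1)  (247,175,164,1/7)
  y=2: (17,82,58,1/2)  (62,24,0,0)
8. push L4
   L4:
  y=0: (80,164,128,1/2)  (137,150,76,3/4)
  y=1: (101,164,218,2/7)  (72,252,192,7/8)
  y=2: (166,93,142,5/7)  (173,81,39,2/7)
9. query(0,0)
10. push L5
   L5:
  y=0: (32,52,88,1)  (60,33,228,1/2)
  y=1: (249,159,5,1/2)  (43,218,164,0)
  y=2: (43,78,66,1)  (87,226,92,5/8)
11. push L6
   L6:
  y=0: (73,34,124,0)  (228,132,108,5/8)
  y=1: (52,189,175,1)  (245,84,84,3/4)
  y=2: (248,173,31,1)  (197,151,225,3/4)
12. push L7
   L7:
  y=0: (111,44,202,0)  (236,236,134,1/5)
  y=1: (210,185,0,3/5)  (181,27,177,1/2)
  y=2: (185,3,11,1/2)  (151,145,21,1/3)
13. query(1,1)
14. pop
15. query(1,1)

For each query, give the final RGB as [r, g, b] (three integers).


query (0,1) [L1,L2] — begin 0,0,0
L1 α=1/5: [30, 224/5, 153/5]
L2 α=1/2: [33, 567/5, 269/5]
rounded: [33, 113, 54]

(0,2) stack=L1,L2; from [0,0,0]:
L1 α=5/6: [190, 865/6, 145/6]
L2 α=1/2: [345/2, 1999/12, 667/12]
rounded: [172, 167, 56]

query (1,0) [L1,L2] — begin 0,0,0
L1 α=6/7: [108, 1506/7, 30/7]
L2 α=3/7: [834/7, 7200/49, 645/49]
= [119, 147, 13]

query (0,0) [L1,L3,L4] — begin 0,0,0
after L1 α=7/8: [819/8, 357/4, 525/4]
after L3 α=2/3: [3763/24, 565/12, 661/12]
after L4 α=1/2: [5683/48, 2533/24, 2197/24]
= [118, 106, 92]

at x=1,y=1 over L1,L3,L4,L5,L6,L7:
L1 α=1: [199, 14, 149]
L3 α=1/7: [1441/7, 37, 1058/7]
L4 α=7/8: [4969/56, 1801/8, 5233/28]
L5 α=0: [4969/56, 1801/8, 5233/28]
L6 α=3/4: [46129/224, 3817/32, 12289/112]
L7 α=1/2: [86673/448, 4681/64, 32113/224]
rounded: [193, 73, 143]

query (1,1) [L1,L3,L4,L5,L6] — begin 0,0,0
after L1 α=1: [199, 14, 149]
after L3 α=1/7: [1441/7, 37, 1058/7]
after L4 α=7/8: [4969/56, 1801/8, 5233/28]
after L5 α=0: [4969/56, 1801/8, 5233/28]
after L6 α=3/4: [46129/224, 3817/32, 12289/112]
= [206, 119, 110]


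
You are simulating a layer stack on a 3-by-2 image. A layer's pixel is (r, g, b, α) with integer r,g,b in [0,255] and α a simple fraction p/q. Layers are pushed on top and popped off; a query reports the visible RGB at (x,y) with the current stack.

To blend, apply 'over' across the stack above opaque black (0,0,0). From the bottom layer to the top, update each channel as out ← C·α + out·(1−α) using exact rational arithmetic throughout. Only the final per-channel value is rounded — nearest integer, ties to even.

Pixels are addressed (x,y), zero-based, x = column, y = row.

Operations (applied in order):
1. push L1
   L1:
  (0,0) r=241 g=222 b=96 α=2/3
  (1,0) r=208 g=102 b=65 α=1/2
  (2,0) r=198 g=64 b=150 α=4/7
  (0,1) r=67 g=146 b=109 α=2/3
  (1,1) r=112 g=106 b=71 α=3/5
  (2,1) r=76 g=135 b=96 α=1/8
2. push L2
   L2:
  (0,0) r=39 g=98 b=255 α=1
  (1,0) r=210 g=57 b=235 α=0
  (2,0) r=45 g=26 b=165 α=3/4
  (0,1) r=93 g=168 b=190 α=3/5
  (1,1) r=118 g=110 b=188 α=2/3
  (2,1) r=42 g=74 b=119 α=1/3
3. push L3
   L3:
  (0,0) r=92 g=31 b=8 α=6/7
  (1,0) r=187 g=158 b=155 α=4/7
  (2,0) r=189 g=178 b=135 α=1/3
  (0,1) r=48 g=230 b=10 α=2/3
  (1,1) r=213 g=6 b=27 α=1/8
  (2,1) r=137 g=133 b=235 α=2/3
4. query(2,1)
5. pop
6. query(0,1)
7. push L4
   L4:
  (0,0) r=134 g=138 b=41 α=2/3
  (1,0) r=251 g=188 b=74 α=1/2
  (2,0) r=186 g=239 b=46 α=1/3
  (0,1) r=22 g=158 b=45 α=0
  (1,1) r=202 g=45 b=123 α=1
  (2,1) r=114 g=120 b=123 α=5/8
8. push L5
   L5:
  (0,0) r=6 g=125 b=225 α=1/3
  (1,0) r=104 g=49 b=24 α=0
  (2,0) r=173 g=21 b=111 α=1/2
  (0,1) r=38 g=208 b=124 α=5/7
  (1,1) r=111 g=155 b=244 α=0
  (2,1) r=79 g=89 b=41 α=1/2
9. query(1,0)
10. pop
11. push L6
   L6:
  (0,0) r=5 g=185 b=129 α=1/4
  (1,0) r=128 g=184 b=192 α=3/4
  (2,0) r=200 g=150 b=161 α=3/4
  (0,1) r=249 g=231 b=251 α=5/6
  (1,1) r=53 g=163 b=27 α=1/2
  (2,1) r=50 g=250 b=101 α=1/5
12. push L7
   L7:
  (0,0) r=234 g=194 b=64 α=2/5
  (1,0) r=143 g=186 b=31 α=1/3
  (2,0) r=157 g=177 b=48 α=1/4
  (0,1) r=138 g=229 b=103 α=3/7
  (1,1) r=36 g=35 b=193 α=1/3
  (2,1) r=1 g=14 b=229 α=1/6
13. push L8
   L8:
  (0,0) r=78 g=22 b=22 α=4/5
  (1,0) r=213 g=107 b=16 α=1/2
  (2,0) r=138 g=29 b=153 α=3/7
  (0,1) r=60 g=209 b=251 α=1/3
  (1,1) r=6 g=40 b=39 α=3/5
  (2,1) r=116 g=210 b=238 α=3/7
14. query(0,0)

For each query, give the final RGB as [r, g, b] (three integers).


at x=2,y=1 over L1,L2,L3:
L1 α=1/8: [19/2, 135/8, 12]
L2 α=1/3: [61/3, 431/12, 143/3]
L3 α=2/3: [883/9, 3623/36, 1553/9]
= [98, 101, 173]

query (0,1) [L1,L2] — begin 0,0,0
L1 α=2/3: [134/3, 292/3, 218/3]
L2 α=3/5: [221/3, 2096/15, 2146/15]
rounded: [74, 140, 143]

query (1,0) [L1,L2,L4,L5] — begin 0,0,0
L1 α=1/2: [104, 51, 65/2]
L2 α=0: [104, 51, 65/2]
L4 α=1/2: [355/2, 239/2, 213/4]
L5 α=0: [355/2, 239/2, 213/4]
= [178, 120, 53]

query (0,0) [L1,L2,L4,L6,L7,L8] — begin 0,0,0
after L1 α=2/3: [482/3, 148, 64]
after L2 α=1: [39, 98, 255]
after L4 α=2/3: [307/3, 374/3, 337/3]
after L6 α=1/4: [78, 559/4, 233/2]
after L7 α=2/5: [702/5, 3229/20, 191/2]
after L8 α=4/5: [2262/25, 4989/100, 367/10]
= [90, 50, 37]


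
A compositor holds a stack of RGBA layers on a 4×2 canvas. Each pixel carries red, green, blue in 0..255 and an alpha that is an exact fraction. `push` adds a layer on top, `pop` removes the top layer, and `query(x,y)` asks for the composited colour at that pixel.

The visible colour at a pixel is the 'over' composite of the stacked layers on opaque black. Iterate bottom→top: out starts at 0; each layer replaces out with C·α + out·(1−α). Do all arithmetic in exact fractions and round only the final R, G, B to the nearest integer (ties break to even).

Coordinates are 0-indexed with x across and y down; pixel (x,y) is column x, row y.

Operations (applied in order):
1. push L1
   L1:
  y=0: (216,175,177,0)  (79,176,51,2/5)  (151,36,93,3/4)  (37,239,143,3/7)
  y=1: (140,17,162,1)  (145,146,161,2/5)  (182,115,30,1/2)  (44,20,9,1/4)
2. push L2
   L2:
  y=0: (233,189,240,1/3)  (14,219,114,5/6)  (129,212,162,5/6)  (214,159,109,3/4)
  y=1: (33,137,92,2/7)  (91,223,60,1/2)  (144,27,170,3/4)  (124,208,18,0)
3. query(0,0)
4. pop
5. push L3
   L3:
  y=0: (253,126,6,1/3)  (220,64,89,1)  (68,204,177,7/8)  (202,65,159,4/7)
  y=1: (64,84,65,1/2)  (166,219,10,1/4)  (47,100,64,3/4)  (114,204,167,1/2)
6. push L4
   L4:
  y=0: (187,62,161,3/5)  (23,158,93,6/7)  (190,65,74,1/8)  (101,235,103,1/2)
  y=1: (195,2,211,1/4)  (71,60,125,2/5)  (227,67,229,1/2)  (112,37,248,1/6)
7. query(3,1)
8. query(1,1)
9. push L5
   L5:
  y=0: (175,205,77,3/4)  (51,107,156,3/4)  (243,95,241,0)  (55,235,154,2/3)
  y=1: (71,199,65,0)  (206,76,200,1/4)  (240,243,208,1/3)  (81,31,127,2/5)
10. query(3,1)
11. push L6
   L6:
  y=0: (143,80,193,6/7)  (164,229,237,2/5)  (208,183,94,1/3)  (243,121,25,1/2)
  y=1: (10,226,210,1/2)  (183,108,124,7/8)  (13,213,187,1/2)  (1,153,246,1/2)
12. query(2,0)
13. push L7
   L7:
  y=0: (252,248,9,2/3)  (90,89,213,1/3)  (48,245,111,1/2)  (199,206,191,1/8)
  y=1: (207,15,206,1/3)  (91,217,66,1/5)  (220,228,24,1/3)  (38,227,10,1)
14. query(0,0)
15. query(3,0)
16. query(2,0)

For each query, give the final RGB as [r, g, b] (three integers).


at x=0,y=0 over L1,L2:
after L1 α=0: [0, 0, 0]
after L2 α=1/3: [233/3, 63, 80]
rounded: [78, 63, 80]

at x=3,y=1 over L1,L3,L4:
after L1 α=1/4: [11, 5, 9/4]
after L3 α=1/2: [125/2, 209/2, 677/8]
after L4 α=1/6: [283/4, 373/4, 5369/48]
rounded: [71, 93, 112]

at x=1,y=1 over L1,L3,L4:
+L1 (α=2/5) → [58, 292/5, 322/5]
+L3 (α=1/4) → [85, 1971/20, 254/5]
+L4 (α=2/5) → [397/5, 8313/100, 2012/25]
→ [79, 83, 80]

(3,1) stack=L1,L3,L4,L5; from [0,0,0]:
after L1 α=1/4: [11, 5, 9/4]
after L3 α=1/2: [125/2, 209/2, 677/8]
after L4 α=1/6: [283/4, 373/4, 5369/48]
after L5 α=2/5: [1497/20, 1367/20, 9433/80]
→ [75, 68, 118]

query (2,0) [L1,L3,L4,L5,L6] — begin 0,0,0
after L1 α=3/4: [453/4, 27, 279/4]
after L3 α=7/8: [2357/32, 1455/8, 5235/32]
after L4 α=1/8: [22579/256, 10705/64, 39013/256]
after L5 α=0: [22579/256, 10705/64, 39013/256]
after L6 α=1/3: [16401/128, 16561/96, 17015/128]
= [128, 173, 133]

query (0,0) [L1,L3,L4,L5,L6,L7] — begin 0,0,0
L1 α=0: [0, 0, 0]
L3 α=1/3: [253/3, 42, 2]
L4 α=3/5: [2189/15, 54, 487/5]
L5 α=3/4: [2516/15, 669/4, 821/10]
L6 α=6/7: [2198/15, 2589/28, 12401/70]
L7 α=2/3: [9758/45, 16477/84, 13661/210]
→ [217, 196, 65]

query (3,0) [L1,L3,L4,L5,L6,L7] — begin 0,0,0
after L1 α=3/7: [111/7, 717/7, 429/7]
after L3 α=4/7: [5989/49, 3971/49, 5739/49]
after L4 α=1/2: [5469/49, 7743/49, 5393/49]
after L5 α=2/3: [10859/147, 30773/147, 20485/147]
after L6 α=1/2: [23290/147, 24280/147, 12080/147]
after L7 α=1/8: [27469/168, 14303/84, 16091/168]
= [164, 170, 96]

query (2,0) [L1,L3,L4,L5,L6,L7] — begin 0,0,0
L1 α=3/4: [453/4, 27, 279/4]
L3 α=7/8: [2357/32, 1455/8, 5235/32]
L4 α=1/8: [22579/256, 10705/64, 39013/256]
L5 α=0: [22579/256, 10705/64, 39013/256]
L6 α=1/3: [16401/128, 16561/96, 17015/128]
L7 α=1/2: [22545/256, 40081/192, 31223/256]
→ [88, 209, 122]


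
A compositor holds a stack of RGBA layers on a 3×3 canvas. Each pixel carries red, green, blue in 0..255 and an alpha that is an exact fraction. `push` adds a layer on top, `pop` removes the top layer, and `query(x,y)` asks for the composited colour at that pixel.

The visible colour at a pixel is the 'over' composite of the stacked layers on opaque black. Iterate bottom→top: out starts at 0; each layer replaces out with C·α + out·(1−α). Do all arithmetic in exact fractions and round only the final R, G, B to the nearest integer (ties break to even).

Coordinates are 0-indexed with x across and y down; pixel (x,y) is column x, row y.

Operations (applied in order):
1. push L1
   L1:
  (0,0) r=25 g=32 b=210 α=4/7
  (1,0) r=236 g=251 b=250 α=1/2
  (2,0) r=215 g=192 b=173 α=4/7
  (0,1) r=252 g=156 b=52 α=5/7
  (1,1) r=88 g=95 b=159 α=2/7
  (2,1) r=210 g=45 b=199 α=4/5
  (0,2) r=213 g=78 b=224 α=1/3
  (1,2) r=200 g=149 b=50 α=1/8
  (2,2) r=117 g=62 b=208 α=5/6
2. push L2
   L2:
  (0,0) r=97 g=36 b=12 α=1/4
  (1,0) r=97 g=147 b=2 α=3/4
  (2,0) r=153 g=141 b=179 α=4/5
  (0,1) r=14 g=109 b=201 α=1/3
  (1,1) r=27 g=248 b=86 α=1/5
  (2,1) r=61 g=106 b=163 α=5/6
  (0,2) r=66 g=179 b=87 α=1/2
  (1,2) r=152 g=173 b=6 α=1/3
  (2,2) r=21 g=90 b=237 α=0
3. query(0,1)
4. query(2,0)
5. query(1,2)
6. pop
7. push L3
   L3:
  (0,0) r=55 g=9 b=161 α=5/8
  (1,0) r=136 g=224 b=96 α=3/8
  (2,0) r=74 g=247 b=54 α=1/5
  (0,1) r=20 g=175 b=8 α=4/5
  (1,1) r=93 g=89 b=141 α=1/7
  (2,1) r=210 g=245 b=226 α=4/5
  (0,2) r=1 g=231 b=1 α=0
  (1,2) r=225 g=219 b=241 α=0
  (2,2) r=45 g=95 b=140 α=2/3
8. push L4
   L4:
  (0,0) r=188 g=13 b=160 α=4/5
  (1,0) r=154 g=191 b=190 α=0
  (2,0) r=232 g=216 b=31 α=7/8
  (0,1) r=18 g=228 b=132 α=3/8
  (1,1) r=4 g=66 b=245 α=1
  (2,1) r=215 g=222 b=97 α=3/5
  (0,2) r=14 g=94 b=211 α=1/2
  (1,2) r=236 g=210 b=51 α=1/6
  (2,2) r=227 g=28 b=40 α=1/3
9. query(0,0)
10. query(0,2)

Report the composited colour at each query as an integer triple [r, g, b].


(0,1) stack=L1,L2; from [0,0,0]:
after L1 α=5/7: [180, 780/7, 260/7]
after L2 α=1/3: [374/3, 2323/21, 1927/21]
→ [125, 111, 92]

query (2,0) [L1,L2] — begin 0,0,0
L1 α=4/7: [860/7, 768/7, 692/7]
L2 α=4/5: [5144/35, 4716/35, 5704/35]
→ [147, 135, 163]

at x=1,y=2 over L1,L2:
L1 α=1/8: [25, 149/8, 25/4]
L2 α=1/3: [202/3, 841/12, 37/6]
= [67, 70, 6]

(0,0) stack=L1,L3,L4; from [0,0,0]:
L1 α=4/7: [100/7, 128/7, 120]
L3 α=5/8: [2225/56, 699/56, 1165/8]
L4 α=4/5: [44337/280, 3611/280, 1257/8]
→ [158, 13, 157]

query (0,2) [L1,L3,L4] — begin 0,0,0
L1 α=1/3: [71, 26, 224/3]
L3 α=0: [71, 26, 224/3]
L4 α=1/2: [85/2, 60, 857/6]
= [42, 60, 143]


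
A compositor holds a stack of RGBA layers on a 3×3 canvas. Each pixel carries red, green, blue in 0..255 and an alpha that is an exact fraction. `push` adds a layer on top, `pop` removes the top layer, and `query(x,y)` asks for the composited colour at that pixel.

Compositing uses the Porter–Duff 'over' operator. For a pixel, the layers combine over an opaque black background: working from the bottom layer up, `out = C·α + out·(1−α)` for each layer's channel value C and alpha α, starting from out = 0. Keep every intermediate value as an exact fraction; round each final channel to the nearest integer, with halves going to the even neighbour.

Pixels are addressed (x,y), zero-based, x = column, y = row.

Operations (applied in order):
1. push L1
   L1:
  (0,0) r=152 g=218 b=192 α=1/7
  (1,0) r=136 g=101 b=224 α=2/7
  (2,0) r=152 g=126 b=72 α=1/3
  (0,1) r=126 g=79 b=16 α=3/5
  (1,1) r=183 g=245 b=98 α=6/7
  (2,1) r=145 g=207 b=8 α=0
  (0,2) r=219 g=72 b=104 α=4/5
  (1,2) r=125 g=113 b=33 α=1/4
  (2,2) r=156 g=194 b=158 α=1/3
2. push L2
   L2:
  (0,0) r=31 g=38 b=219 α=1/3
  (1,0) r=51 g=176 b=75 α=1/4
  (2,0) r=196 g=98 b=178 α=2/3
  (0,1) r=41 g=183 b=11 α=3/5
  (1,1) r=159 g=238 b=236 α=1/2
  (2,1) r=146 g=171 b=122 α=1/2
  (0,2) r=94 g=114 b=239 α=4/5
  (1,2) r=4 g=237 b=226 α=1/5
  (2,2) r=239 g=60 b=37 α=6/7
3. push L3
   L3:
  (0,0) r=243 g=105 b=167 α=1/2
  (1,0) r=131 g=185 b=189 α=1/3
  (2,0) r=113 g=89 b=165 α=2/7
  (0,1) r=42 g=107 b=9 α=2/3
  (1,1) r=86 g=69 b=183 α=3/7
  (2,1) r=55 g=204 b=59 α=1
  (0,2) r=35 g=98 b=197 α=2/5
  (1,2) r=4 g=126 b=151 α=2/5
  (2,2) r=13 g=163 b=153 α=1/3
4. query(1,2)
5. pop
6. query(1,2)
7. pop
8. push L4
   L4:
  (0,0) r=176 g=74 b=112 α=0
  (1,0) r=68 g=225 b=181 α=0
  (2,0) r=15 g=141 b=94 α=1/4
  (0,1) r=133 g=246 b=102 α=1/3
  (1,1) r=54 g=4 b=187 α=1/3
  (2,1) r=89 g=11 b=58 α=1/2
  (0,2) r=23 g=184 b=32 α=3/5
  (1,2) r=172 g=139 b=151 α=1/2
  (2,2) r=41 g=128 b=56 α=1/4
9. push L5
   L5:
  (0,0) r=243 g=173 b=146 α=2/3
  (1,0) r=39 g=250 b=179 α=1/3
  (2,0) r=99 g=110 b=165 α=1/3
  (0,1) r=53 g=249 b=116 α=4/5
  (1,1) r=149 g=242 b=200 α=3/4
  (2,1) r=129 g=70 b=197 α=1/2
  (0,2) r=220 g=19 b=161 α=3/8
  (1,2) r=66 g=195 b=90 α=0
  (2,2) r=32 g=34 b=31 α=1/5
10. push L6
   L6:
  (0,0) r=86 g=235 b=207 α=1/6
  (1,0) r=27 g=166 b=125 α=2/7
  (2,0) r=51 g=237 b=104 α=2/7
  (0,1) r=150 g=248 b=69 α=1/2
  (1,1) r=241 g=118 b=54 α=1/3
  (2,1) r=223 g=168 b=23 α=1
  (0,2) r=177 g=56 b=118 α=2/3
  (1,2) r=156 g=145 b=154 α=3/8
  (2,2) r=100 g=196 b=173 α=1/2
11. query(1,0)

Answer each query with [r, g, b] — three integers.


(1,2) stack=L1,L2,L3; from [0,0,0]:
after L1 α=1/4: [125/4, 113/4, 33/4]
after L2 α=1/5: [129/5, 70, 259/5]
after L3 α=2/5: [427/25, 462/5, 2287/25]
= [17, 92, 91]

query (1,2) [L1,L2] — begin 0,0,0
L1 α=1/4: [125/4, 113/4, 33/4]
L2 α=1/5: [129/5, 70, 259/5]
= [26, 70, 52]

(1,0) stack=L1,L4,L5,L6; from [0,0,0]:
after L1 α=2/7: [272/7, 202/7, 64]
after L4 α=0: [272/7, 202/7, 64]
after L5 α=1/3: [817/21, 718/7, 307/3]
after L6 α=2/7: [5219/147, 5914/49, 2285/21]
rounded: [36, 121, 109]


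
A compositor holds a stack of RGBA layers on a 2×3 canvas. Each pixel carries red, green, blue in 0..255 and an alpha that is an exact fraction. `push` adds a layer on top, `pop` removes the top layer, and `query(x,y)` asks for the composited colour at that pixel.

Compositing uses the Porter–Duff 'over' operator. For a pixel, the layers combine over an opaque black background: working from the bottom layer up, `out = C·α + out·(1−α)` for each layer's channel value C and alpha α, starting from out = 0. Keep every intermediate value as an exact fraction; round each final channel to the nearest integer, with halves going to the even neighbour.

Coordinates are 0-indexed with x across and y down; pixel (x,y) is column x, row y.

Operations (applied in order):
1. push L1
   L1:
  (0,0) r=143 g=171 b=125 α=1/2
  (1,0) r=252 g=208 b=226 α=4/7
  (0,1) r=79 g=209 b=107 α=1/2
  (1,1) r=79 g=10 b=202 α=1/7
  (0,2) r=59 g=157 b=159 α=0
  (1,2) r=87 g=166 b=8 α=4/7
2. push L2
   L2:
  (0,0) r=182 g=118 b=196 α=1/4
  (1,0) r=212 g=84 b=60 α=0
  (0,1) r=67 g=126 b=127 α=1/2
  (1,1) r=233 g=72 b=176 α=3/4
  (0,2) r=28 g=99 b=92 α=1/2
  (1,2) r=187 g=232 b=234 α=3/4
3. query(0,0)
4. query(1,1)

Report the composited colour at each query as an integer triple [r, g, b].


query (0,0) [L1,L2] — begin 0,0,0
after L1 α=1/2: [143/2, 171/2, 125/2]
after L2 α=1/4: [793/8, 749/8, 767/8]
→ [99, 94, 96]

query (1,1) [L1,L2] — begin 0,0,0
+L1 (α=1/7) → [79/7, 10/7, 202/7]
+L2 (α=3/4) → [1243/7, 761/14, 1949/14]
rounded: [178, 54, 139]


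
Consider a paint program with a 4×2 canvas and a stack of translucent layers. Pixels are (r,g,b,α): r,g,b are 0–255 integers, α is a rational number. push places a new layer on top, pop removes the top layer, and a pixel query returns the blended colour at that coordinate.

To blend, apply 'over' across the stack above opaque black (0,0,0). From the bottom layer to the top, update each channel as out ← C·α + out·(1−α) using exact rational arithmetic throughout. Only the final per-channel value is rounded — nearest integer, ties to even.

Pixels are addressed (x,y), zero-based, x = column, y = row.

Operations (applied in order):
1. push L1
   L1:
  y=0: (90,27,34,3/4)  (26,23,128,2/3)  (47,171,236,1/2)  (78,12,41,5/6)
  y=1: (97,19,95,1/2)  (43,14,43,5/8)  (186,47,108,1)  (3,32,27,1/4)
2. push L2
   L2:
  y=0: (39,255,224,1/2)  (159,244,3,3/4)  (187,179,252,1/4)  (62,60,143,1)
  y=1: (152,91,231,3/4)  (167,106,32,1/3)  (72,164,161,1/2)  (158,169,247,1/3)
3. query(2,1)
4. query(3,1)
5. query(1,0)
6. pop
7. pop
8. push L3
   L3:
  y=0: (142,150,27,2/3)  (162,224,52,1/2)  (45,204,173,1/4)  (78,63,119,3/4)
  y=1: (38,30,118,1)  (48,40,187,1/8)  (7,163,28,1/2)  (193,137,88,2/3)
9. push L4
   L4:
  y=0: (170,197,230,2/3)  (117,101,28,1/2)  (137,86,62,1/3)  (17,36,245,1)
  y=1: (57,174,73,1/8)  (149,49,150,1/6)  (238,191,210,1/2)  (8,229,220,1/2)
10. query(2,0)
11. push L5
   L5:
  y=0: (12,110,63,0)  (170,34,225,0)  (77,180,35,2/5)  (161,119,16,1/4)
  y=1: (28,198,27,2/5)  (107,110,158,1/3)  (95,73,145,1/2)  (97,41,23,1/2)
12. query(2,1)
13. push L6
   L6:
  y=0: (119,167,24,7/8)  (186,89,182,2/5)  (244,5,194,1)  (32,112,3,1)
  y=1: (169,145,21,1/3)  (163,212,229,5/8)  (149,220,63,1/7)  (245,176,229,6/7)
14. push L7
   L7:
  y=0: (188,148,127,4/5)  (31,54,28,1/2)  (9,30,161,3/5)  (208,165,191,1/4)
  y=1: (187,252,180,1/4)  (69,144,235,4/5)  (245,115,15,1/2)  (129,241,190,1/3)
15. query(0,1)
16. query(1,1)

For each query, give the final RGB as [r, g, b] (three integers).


at x=2,y=1 over L1,L2:
after L1 α=1: [186, 47, 108]
after L2 α=1/2: [129, 211/2, 269/2]
= [129, 106, 134]

query (3,1) [L1,L2] — begin 0,0,0
after L1 α=1/4: [3/4, 8, 27/4]
after L2 α=1/3: [319/6, 185/3, 521/6]
= [53, 62, 87]

(1,0) stack=L1,L2; from [0,0,0]:
L1 α=2/3: [52/3, 46/3, 256/3]
L2 α=3/4: [1483/12, 1121/6, 283/12]
→ [124, 187, 24]

at x=2,y=0 over L3,L4:
L3 α=1/4: [45/4, 51, 173/4]
L4 α=1/3: [319/6, 188/3, 99/2]
rounded: [53, 63, 50]

(2,1) stack=L3,L4,L5; from [0,0,0]:
L3 α=1/2: [7/2, 163/2, 14]
L4 α=1/2: [483/4, 545/4, 112]
L5 α=1/2: [863/8, 837/8, 257/2]
→ [108, 105, 128]

(0,1) stack=L3,L4,L5,L6,L7; from [0,0,0]:
L3 α=1: [38, 30, 118]
L4 α=1/8: [323/8, 48, 899/8]
L5 α=2/5: [1417/40, 108, 3129/40]
L6 α=1/3: [1599/20, 361/3, 1183/20]
L7 α=1/4: [8537/80, 613/4, 7149/80]
rounded: [107, 153, 89]

at x=1,y=1 over L3,L4,L5,L6,L7:
L3 α=1/8: [6, 5, 187/8]
L4 α=1/6: [179/6, 37/3, 2135/48]
L5 α=1/3: [500/9, 404/9, 5927/72]
L6 α=5/8: [2945/24, 448/3, 33407/192]
L7 α=4/5: [9569/120, 2176/15, 213887/960]
rounded: [80, 145, 223]


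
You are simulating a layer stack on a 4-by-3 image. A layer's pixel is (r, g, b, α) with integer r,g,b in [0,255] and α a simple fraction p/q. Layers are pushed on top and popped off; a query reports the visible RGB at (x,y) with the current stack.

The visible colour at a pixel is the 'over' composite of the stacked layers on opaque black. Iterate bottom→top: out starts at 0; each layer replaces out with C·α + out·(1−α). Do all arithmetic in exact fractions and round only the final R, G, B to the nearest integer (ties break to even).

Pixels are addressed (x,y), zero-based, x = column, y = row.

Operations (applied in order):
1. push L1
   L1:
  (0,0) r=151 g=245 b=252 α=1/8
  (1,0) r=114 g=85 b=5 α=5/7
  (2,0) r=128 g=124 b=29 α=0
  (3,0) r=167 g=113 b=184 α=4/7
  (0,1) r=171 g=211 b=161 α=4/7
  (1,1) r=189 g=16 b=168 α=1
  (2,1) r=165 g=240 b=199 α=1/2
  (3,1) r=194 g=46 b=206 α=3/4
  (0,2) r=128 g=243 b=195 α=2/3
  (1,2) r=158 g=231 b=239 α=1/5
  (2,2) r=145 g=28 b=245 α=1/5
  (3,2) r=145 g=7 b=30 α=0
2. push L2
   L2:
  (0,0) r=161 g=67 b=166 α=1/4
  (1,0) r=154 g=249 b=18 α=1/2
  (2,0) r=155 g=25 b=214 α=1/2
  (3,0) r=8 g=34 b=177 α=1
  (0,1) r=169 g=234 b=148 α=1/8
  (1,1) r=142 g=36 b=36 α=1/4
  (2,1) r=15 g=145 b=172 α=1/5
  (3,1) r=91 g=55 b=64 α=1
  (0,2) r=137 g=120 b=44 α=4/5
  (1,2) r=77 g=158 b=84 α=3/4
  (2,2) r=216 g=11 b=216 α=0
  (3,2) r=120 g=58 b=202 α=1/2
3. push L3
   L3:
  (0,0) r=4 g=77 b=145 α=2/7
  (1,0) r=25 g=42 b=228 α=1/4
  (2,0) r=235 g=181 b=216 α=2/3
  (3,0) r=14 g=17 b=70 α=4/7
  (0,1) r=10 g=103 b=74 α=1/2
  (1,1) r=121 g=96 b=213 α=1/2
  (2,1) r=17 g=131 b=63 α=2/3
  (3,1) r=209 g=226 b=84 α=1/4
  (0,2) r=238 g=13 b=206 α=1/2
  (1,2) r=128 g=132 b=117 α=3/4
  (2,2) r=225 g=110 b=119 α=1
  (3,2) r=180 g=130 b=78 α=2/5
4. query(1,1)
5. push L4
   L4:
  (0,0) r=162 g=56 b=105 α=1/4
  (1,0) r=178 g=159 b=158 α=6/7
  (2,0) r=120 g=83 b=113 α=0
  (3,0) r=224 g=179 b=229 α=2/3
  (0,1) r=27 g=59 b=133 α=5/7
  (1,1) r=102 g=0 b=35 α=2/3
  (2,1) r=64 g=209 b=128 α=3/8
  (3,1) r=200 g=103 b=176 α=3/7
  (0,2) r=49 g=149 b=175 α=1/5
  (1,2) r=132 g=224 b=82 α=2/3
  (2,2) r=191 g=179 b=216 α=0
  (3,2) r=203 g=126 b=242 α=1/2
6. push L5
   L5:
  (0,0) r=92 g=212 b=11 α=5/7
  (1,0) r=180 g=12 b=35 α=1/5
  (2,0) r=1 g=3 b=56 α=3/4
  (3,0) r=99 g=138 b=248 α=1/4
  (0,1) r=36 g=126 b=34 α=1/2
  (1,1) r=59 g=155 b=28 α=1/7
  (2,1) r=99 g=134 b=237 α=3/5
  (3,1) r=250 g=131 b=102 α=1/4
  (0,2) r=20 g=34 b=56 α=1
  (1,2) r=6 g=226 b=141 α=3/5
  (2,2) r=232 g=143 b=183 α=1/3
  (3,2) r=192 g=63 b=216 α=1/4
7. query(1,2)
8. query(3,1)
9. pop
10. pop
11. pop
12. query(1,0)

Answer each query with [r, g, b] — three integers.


query (1,1) [L1,L2,L3] — begin 0,0,0
L1 α=1: [189, 16, 168]
L2 α=1/4: [709/4, 21, 135]
L3 α=1/2: [1193/8, 117/2, 174]
→ [149, 58, 174]

(1,2) stack=L1,L2,L3,L4,L5; from [0,0,0]:
after L1 α=1/5: [158/5, 231/5, 239/5]
after L2 α=3/4: [1313/20, 2601/20, 1499/20]
after L3 α=3/4: [8993/80, 10521/80, 8519/80]
after L4 α=2/3: [30113/240, 46361/240, 7213/80]
after L5 α=3/5: [32273/600, 127721/600, 24133/200]
= [54, 213, 121]

at x=3,y=1 over L1,L2,L3,L4,L5:
after L1 α=3/4: [291/2, 69/2, 309/2]
after L2 α=1: [91, 55, 64]
after L3 α=1/4: [241/2, 391/4, 69]
after L4 α=3/7: [1082/7, 100, 804/7]
after L5 α=1/4: [1249/7, 431/4, 1563/14]
rounded: [178, 108, 112]

query (1,0) [L1,L2] — begin 0,0,0
+L1 (α=5/7) → [570/7, 425/7, 25/7]
+L2 (α=1/2) → [824/7, 1084/7, 151/14]
→ [118, 155, 11]


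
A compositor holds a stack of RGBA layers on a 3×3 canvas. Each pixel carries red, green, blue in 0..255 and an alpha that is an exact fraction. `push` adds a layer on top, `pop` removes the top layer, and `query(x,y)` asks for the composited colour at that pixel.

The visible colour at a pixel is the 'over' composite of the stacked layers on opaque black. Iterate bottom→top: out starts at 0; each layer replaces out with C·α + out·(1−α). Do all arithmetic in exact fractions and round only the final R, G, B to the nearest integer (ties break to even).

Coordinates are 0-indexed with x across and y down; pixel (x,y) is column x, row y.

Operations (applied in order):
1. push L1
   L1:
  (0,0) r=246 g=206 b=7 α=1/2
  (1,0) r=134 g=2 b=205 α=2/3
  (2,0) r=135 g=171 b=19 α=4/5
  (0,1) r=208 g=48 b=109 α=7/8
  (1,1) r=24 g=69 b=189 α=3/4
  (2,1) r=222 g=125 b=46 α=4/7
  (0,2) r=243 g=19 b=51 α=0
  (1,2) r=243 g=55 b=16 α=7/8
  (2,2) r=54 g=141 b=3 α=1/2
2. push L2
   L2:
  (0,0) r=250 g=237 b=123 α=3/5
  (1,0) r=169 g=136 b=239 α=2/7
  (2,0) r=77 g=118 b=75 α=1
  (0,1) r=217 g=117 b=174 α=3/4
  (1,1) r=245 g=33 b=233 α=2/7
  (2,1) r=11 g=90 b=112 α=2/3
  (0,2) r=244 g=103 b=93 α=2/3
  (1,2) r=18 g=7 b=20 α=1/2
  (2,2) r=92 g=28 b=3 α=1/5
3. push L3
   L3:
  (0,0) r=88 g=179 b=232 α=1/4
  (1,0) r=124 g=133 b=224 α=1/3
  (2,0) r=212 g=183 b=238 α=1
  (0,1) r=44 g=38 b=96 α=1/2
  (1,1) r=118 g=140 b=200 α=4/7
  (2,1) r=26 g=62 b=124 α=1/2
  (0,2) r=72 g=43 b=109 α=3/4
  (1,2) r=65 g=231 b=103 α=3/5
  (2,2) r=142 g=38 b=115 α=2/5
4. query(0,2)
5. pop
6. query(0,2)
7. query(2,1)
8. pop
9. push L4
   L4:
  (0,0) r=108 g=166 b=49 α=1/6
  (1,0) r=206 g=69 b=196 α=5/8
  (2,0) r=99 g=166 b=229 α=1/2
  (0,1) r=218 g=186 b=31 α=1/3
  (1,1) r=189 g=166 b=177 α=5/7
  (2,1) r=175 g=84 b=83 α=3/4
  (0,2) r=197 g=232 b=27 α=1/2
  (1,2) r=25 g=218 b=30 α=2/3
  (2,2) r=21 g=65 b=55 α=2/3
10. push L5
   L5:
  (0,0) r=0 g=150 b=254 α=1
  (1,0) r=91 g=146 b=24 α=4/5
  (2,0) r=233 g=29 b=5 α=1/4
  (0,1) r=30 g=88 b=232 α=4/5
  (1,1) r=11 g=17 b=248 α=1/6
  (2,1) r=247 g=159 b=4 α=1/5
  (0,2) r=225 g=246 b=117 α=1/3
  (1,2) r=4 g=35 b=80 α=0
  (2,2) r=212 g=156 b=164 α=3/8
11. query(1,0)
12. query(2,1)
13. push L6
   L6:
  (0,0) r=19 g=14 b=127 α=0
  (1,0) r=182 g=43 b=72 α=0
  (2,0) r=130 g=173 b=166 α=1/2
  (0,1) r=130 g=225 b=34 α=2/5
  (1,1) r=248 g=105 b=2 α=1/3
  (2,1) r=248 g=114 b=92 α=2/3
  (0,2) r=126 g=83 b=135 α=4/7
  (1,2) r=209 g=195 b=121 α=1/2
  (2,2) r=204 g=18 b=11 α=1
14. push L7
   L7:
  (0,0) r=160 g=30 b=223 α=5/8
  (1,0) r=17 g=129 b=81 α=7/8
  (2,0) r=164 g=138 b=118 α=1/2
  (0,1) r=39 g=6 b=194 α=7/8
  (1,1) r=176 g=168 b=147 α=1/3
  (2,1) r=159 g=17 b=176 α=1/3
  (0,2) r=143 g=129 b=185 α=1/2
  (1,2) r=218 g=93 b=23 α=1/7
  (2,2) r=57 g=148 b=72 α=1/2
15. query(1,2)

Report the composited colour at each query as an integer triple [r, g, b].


query (0,2) [L1,L2,L3] — begin 0,0,0
+L1 (α=0) → [0, 0, 0]
+L2 (α=2/3) → [488/3, 206/3, 62]
+L3 (α=3/4) → [284/3, 593/12, 389/4]
→ [95, 49, 97]

query (0,2) [L1,L2] — begin 0,0,0
after L1 α=0: [0, 0, 0]
after L2 α=2/3: [488/3, 206/3, 62]
= [163, 69, 62]

query (2,1) [L1,L2] — begin 0,0,0
L1 α=4/7: [888/7, 500/7, 184/7]
L2 α=2/3: [1042/21, 1760/21, 584/7]
→ [50, 84, 83]

at x=1,y=0 over L1,L4,L5:
after L1 α=2/3: [268/3, 4/3, 410/3]
after L4 α=5/8: [649/4, 349/8, 695/4]
after L5 α=4/5: [421/4, 5021/40, 1079/20]
→ [105, 126, 54]

at x=2,y=1 over L1,L4,L5:
L1 α=4/7: [888/7, 500/7, 184/7]
L4 α=3/4: [4563/28, 566/7, 1927/28]
L5 α=1/5: [6292/35, 3377/35, 391/7]
= [180, 96, 56]

query (1,2) [L1,L4,L5,L6,L7] — begin 0,0,0
+L1 (α=7/8) → [1701/8, 385/8, 14]
+L4 (α=2/3) → [2101/24, 1291/8, 74/3]
+L5 (α=0) → [2101/24, 1291/8, 74/3]
+L6 (α=1/2) → [7117/48, 2851/16, 437/6]
+L7 (α=1/7) → [8861/56, 9297/56, 460/7]
= [158, 166, 66]


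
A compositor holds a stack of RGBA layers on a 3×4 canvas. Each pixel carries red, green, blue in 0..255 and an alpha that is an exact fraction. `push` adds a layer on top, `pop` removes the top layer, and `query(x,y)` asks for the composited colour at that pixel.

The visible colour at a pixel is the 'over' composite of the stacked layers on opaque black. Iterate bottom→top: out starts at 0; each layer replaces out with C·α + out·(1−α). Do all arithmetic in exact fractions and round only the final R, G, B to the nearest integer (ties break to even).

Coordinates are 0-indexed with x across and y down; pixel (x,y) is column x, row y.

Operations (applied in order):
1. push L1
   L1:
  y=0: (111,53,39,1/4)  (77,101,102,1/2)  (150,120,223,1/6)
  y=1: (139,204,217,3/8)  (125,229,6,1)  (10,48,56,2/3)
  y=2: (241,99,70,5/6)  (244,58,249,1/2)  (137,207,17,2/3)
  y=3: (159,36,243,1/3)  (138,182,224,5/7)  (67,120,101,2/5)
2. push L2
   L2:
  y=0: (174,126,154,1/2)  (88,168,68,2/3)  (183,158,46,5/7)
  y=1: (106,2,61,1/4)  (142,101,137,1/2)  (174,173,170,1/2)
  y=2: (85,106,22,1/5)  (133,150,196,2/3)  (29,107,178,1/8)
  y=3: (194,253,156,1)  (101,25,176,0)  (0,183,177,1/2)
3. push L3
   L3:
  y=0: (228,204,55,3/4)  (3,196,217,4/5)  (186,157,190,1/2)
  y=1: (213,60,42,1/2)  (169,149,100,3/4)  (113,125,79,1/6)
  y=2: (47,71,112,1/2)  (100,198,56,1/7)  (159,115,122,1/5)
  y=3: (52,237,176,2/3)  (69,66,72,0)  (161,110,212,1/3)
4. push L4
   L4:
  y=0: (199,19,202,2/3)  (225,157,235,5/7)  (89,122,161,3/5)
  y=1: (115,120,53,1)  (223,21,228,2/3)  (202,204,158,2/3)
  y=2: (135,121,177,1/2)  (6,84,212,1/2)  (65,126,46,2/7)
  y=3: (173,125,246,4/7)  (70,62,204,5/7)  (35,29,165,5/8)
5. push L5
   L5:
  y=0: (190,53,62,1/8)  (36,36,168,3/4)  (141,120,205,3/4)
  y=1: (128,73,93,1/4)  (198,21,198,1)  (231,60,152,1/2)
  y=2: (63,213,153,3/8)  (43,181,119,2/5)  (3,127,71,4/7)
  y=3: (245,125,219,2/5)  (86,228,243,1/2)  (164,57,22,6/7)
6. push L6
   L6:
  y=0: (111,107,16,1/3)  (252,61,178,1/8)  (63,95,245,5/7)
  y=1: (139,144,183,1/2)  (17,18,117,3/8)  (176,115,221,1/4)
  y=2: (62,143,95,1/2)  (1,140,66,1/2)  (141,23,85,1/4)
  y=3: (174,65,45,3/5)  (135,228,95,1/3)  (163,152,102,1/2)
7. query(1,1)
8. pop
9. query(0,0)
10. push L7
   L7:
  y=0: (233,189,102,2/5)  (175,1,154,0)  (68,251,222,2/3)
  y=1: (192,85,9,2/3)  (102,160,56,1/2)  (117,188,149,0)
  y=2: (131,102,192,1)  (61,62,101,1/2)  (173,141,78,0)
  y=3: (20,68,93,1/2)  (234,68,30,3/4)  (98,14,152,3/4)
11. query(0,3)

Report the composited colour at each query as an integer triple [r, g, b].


query (1,1) [L1,L2,L3,L4,L5,L6] — begin 0,0,0
after L1 α=1: [125, 229, 6]
after L2 α=1/2: [267/2, 165, 143/2]
after L3 α=3/4: [1281/8, 153, 743/8]
after L4 α=2/3: [4849/24, 65, 4391/24]
after L5 α=1: [198, 21, 198]
after L6 α=3/8: [1041/8, 159/8, 1341/8]
rounded: [130, 20, 168]

query (0,0) [L1,L2,L3,L4,L5] — begin 0,0,0
+L1 (α=1/4) → [111/4, 53/4, 39/4]
+L2 (α=1/2) → [807/8, 557/8, 655/8]
+L3 (α=3/4) → [6279/32, 5453/32, 1975/32]
+L4 (α=2/3) → [19015/96, 2223/32, 14903/96]
+L5 (α=1/8) → [151345/768, 17257/256, 110273/768]
= [197, 67, 144]

(0,3) stack=L1,L2,L3,L4,L5,L7; from [0,0,0]:
after L1 α=1/3: [53, 12, 81]
after L2 α=1: [194, 253, 156]
after L3 α=2/3: [298/3, 727/3, 508/3]
after L4 α=4/7: [990/7, 1227/7, 1492/7]
after L5 α=2/5: [1280/7, 5431/35, 7542/35]
after L7 α=1/2: [710/7, 7811/70, 10797/70]
rounded: [101, 112, 154]


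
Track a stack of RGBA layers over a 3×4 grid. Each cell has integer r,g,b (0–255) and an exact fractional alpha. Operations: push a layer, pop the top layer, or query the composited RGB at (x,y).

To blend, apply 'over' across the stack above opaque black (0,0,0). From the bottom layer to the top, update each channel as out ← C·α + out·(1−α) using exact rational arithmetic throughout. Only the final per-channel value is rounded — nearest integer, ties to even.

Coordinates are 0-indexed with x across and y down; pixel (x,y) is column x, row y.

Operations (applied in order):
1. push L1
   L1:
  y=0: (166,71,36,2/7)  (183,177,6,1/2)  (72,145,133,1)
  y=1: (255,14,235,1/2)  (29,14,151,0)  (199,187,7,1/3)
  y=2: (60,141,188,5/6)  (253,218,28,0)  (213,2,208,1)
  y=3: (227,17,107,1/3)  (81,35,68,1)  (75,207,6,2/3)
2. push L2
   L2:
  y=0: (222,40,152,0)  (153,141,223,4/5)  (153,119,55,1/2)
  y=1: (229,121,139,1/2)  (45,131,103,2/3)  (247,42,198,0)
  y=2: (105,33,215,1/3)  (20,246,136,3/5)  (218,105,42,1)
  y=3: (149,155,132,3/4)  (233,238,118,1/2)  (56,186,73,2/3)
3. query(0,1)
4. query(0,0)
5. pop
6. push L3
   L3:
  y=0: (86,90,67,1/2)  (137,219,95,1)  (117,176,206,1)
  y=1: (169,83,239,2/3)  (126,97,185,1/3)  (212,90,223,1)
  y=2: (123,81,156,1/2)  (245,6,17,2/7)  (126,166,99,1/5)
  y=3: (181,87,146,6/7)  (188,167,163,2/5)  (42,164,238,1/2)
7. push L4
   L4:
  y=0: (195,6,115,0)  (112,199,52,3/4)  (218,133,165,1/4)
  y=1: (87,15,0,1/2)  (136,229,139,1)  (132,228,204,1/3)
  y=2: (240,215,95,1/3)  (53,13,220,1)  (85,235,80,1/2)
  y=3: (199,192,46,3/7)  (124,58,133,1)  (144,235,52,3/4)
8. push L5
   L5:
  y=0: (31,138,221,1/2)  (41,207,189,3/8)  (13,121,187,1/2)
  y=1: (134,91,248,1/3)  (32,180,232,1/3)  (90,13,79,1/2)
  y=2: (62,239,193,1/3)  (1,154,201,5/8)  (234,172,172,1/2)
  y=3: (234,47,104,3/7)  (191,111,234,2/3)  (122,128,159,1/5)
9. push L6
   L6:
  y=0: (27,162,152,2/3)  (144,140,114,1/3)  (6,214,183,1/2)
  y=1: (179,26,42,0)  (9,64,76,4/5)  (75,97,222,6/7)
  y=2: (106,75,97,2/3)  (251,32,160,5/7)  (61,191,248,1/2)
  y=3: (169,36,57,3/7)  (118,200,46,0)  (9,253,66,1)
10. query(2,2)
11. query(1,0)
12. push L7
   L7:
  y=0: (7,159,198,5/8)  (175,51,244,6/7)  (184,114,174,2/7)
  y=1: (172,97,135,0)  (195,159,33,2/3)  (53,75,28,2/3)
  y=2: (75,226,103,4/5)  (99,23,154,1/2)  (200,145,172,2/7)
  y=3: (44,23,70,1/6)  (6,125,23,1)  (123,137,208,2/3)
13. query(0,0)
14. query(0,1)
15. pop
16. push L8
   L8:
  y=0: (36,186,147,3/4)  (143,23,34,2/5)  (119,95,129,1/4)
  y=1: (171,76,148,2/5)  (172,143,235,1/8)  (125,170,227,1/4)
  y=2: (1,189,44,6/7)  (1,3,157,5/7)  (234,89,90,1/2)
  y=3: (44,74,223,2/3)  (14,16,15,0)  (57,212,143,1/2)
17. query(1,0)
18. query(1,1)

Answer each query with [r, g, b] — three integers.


(0,1) stack=L1,L2; from [0,0,0]:
+L1 (α=1/2) → [255/2, 7, 235/2]
+L2 (α=1/2) → [713/4, 64, 513/4]
= [178, 64, 128]

at x=0,y=0 over L1,L2:
L1 α=2/7: [332/7, 142/7, 72/7]
L2 α=0: [332/7, 142/7, 72/7]
rounded: [47, 20, 10]

(2,2) stack=L1,L3,L4,L5,L6; from [0,0,0]:
L1 α=1: [213, 2, 208]
L3 α=1/5: [978/5, 174/5, 931/5]
L4 α=1/2: [1403/10, 1349/10, 1331/10]
L5 α=1/2: [3743/20, 3069/20, 3051/20]
L6 α=1/2: [4963/40, 6889/40, 8011/40]
→ [124, 172, 200]

query (1,0) [L1,L3,L4,L5,L6] — begin 0,0,0
after L1 α=1/2: [183/2, 177/2, 3]
after L3 α=1: [137, 219, 95]
after L4 α=3/4: [473/4, 204, 251/4]
after L5 α=3/8: [2857/32, 1641/8, 3523/32]
after L6 α=1/3: [5161/48, 2201/12, 5347/48]
rounded: [108, 183, 111]

(0,0) stack=L1,L3,L4,L5,L6,L7; from [0,0,0]:
after L1 α=2/7: [332/7, 142/7, 72/7]
after L3 α=1/2: [467/7, 386/7, 541/14]
after L4 α=0: [467/7, 386/7, 541/14]
after L5 α=1/2: [342/7, 676/7, 3635/28]
after L6 α=2/3: [240/7, 2944/21, 4049/28]
after L7 α=5/8: [965/56, 8509/56, 39867/224]
= [17, 152, 178]

(0,1) stack=L1,L3,L4,L5,L6,L7; from [0,0,0]:
after L1 α=1/2: [255/2, 7, 235/2]
after L3 α=2/3: [931/6, 173/3, 397/2]
after L4 α=1/2: [1453/12, 109/3, 397/4]
after L5 α=1/3: [2257/18, 491/9, 893/6]
after L6 α=0: [2257/18, 491/9, 893/6]
after L7 α=0: [2257/18, 491/9, 893/6]
rounded: [125, 55, 149]

query (1,0) [L1,L3,L4,L5,L6,L8] — begin 0,0,0
L1 α=1/2: [183/2, 177/2, 3]
L3 α=1: [137, 219, 95]
L4 α=3/4: [473/4, 204, 251/4]
L5 α=3/8: [2857/32, 1641/8, 3523/32]
L6 α=1/3: [5161/48, 2201/12, 5347/48]
L8 α=2/5: [9737/80, 477/4, 1287/16]
= [122, 119, 80]

at x=1,y=1 over L1,L3,L4,L5,L6,L8:
L1 α=0: [0, 0, 0]
L3 α=1/3: [42, 97/3, 185/3]
L4 α=1: [136, 229, 139]
L5 α=1/3: [304/3, 638/3, 170]
L6 α=4/5: [412/15, 1406/15, 474/5]
L8 α=1/8: [683/15, 11987/120, 4493/40]
→ [46, 100, 112]


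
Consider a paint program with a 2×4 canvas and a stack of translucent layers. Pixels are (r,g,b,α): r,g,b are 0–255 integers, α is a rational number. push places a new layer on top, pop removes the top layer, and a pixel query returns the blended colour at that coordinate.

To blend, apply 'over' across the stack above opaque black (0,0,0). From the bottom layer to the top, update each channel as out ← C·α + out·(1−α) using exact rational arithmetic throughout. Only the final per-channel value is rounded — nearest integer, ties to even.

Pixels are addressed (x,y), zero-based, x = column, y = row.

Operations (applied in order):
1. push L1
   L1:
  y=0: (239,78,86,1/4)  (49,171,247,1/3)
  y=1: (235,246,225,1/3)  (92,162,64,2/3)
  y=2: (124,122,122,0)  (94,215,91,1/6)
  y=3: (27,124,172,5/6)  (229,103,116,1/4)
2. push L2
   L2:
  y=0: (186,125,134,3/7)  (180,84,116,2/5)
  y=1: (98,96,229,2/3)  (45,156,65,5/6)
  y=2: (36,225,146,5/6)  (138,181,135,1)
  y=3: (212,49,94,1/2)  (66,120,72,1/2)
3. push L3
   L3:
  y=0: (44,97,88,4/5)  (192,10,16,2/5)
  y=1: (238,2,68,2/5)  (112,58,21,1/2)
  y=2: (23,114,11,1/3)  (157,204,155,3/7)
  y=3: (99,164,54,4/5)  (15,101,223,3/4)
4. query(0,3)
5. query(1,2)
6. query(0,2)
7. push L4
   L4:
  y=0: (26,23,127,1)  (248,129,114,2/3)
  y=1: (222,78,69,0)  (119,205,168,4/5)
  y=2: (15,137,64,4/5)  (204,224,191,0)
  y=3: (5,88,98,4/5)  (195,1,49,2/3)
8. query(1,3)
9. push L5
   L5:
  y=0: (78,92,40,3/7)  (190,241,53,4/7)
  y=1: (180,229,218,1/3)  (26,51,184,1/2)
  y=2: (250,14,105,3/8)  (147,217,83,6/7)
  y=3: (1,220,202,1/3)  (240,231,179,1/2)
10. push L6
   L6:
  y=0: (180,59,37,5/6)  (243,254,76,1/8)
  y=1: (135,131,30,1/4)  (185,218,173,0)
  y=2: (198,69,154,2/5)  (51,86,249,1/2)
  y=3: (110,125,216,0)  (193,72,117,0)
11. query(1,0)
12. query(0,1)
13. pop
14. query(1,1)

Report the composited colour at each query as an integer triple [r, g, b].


at x=0,y=3 over L1,L2,L3:
after L1 α=5/6: [45/2, 310/3, 430/3]
after L2 α=1/2: [469/4, 457/6, 356/3]
after L3 α=4/5: [2053/20, 4393/30, 1004/15]
→ [103, 146, 67]

query (1,2) [L1,L2,L3] — begin 0,0,0
+L1 (α=1/6) → [47/3, 215/6, 91/6]
+L2 (α=1) → [138, 181, 135]
+L3 (α=3/7) → [1023/7, 1336/7, 1005/7]
= [146, 191, 144]

query (0,2) [L1,L2,L3] — begin 0,0,0
after L1 α=0: [0, 0, 0]
after L2 α=5/6: [30, 375/2, 365/3]
after L3 α=1/3: [83/3, 163, 763/9]
rounded: [28, 163, 85]

at x=1,y=3 over L1,L2,L3,L4:
+L1 (α=1/4) → [229/4, 103/4, 29]
+L2 (α=1/2) → [493/8, 583/8, 101/2]
+L3 (α=3/4) → [853/32, 3007/32, 1439/8]
+L4 (α=2/3) → [13333/96, 3071/96, 741/8]
rounded: [139, 32, 93]

(1,0) stack=L1,L2,L3,L4,L5,L6; from [0,0,0]:
+L1 (α=1/3) → [49/3, 57, 247/3]
+L2 (α=2/5) → [409/5, 339/5, 479/5]
+L3 (α=2/5) → [3147/25, 1117/25, 1597/25]
+L4 (α=2/3) → [15547/75, 7567/75, 7297/75]
+L5 (α=4/7) → [34547/175, 31667/175, 12597/175]
+L6 (α=1/8) → [20311/100, 38017/200, 14497/200]
rounded: [203, 190, 72]

at x=0,y=1 over L1,L2,L3,L4,L5,L6:
after L1 α=1/3: [235/3, 82, 75]
after L2 α=2/3: [823/9, 274/3, 533/3]
after L3 α=2/5: [2251/15, 278/5, 669/5]
after L4 α=0: [2251/15, 278/5, 669/5]
after L5 α=1/3: [7202/45, 567/5, 2428/15]
after L6 α=1/4: [9227/60, 589/5, 1289/10]
rounded: [154, 118, 129]

(1,1) stack=L1,L2,L3,L4,L5; from [0,0,0]:
after L1 α=2/3: [184/3, 108, 128/3]
after L2 α=5/6: [859/18, 148, 1103/18]
after L3 α=1/2: [2875/36, 103, 1481/36]
after L4 α=4/5: [20011/180, 923/5, 25673/180]
after L5 α=1/2: [24691/360, 589/5, 58793/360]
= [69, 118, 163]
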